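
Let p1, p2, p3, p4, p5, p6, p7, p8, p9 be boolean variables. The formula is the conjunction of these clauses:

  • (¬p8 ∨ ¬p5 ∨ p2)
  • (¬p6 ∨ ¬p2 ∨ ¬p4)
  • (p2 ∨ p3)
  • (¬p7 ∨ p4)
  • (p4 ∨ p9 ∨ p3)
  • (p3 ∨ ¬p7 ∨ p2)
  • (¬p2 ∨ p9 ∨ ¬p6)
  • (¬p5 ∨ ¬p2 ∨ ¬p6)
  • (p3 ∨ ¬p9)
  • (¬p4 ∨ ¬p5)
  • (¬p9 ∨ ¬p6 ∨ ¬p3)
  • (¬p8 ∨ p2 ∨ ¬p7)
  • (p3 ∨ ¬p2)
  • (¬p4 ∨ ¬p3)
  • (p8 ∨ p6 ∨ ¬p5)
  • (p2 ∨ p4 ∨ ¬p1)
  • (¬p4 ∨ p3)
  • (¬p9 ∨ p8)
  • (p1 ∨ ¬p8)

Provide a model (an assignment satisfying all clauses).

Pure literal: p5 appears only negated; assign p5 = False.
p7 occurs only negated in the remaining clauses — set p7 = False.
Try p1 = False.
  then p8 is forced to False.
  then p9 is forced to False.
Branch on p2: take p2 = False.
  then p3 is forced to True.
  then p4 is forced to False.
p6 is now unconstrained; take p6 = False.

p1 = F  p2 = F  p3 = T  p4 = F  p5 = F  p6 = F  p7 = F  p8 = F  p9 = F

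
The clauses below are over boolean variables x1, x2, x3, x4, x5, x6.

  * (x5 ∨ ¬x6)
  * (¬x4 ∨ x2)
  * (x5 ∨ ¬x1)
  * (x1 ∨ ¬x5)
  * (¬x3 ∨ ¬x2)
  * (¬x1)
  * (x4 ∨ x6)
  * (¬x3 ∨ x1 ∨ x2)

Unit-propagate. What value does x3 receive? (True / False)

(¬x1) is a unit clause: x1 = False.
In (x1 ∨ ¬x5), x1 is now false; ¬x5 must hold, so x5 = False.
From (¬x6 ∨ x5) and x5 = False: x6 = False.
In (x4 ∨ x6), x6 is now false; x4 must hold, so x4 = True.
In (¬x4 ∨ x2), ¬x4 is now false; x2 must hold, so x2 = True.
(¬x2 ∨ ¬x3) with x2 = True leaves only ¬x3, so x3 = False.

False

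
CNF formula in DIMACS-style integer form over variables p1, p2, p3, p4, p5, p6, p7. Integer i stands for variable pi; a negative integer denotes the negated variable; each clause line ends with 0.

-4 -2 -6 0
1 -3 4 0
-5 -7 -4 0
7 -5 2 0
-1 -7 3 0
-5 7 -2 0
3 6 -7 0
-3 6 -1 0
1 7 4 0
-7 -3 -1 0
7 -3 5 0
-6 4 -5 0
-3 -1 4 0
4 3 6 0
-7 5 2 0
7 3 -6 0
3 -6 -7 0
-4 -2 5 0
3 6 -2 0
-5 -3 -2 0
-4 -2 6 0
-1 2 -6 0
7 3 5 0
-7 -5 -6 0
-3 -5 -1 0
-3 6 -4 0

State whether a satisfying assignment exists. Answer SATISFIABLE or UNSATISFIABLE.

p3 = True:
  p5 = True:
    propagation gives p2=False, p7=True, p4=False, p1=True; an empty clause results — contradiction.
  p5 = False:
    propagation gives p7=True, p1=False, p4=True, p2=True; an empty clause results — contradiction.
p3 = False:
  p7 = True:
    propagation gives p1=False, p6=True; an empty clause results — contradiction.
  p7 = False:
    propagation gives p6=False, p4=True, p2=False, p5=False; an empty clause results — contradiction.
Every branch closes, so no satisfying assignment exists.

UNSATISFIABLE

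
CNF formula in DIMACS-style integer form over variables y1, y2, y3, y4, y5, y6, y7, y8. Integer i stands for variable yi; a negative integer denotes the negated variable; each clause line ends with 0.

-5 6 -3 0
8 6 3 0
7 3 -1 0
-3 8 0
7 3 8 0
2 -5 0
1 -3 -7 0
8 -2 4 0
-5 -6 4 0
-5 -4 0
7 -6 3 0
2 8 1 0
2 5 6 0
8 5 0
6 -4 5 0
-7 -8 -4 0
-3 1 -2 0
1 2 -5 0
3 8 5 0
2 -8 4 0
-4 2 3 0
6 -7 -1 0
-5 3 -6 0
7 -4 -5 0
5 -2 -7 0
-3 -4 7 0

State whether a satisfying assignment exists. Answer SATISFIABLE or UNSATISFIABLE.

SATISFIABLE

Branch on y1: take y1 = True.
Branch on y2: take y2 = True.
Branch on y3: take y3 = True.
  then y8 is forced to True.
For the remaining variables, y4 = False, y5 = False, y6 = True, y7 = False works.
So y1=True, y2=True, y3=True, y4=False, y5=False, y6=True, y7=False, y8=True is a satisfying assignment.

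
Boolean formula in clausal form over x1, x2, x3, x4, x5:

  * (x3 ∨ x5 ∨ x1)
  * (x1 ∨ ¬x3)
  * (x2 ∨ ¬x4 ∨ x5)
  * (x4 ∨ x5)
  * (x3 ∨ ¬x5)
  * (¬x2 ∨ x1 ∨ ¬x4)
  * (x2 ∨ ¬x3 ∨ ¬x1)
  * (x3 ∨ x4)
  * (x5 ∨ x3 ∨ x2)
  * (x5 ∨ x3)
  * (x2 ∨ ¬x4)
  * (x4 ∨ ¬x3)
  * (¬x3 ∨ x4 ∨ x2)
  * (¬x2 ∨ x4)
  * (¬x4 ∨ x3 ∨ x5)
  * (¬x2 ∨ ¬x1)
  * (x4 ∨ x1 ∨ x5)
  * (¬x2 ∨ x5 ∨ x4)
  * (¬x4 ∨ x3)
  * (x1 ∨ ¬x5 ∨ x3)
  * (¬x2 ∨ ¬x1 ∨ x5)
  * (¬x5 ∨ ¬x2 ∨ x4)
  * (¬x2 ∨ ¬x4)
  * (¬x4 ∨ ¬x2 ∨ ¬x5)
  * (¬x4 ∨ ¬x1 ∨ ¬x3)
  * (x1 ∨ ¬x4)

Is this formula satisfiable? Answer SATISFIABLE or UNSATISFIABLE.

UNSATISFIABLE

x4 = True:
  propagation gives x2=True; an empty clause results — contradiction.
x4 = False:
  propagation gives x5=True, x3=True; an empty clause results — contradiction.
Every branch closes, so no satisfying assignment exists.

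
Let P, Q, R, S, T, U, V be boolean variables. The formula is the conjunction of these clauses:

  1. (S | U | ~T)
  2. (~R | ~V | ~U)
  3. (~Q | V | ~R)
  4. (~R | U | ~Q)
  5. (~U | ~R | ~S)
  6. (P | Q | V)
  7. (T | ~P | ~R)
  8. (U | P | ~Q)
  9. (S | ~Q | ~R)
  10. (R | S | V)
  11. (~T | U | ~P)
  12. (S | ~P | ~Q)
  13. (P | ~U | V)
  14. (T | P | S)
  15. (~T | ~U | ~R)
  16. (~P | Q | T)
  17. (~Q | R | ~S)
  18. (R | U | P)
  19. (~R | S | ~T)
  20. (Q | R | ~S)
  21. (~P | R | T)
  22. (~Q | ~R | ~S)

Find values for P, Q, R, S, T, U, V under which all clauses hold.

P=F, Q=T, R=F, S=F, T=T, U=T, V=T

Check each clause:
  1. (S | ~T | U) — U is true.
  2. (~V | ~U | ~R) — ~R is true.
  3. (~Q | V | ~R) — ~R is true.
  4. (U | ~Q | ~R) — ~R is true.
  5. (~U | ~R | ~S) — ~S is true.
  6. (P | V | Q) — Q is true.
  7. (~P | ~R | T) — ~R is true.
  8. (P | U | ~Q) — U is true.
  9. (~Q | ~R | S) — ~R is true.
  10. (R | V | S) — V is true.
  11. (U | ~T | ~P) — ~P is true.
  12. (~P | S | ~Q) — ~P is true.
  13. (V | ~U | P) — V is true.
  14. (P | T | S) — T is true.
  15. (~U | ~T | ~R) — ~R is true.
  16. (Q | T | ~P) — Q is true.
  17. (~S | R | ~Q) — ~S is true.
  18. (R | P | U) — U is true.
  19. (~R | S | ~T) — ~R is true.
  20. (Q | ~S | R) — Q is true.
  21. (R | ~P | T) — T is true.
  22. (~Q | ~S | ~R) — ~S is true.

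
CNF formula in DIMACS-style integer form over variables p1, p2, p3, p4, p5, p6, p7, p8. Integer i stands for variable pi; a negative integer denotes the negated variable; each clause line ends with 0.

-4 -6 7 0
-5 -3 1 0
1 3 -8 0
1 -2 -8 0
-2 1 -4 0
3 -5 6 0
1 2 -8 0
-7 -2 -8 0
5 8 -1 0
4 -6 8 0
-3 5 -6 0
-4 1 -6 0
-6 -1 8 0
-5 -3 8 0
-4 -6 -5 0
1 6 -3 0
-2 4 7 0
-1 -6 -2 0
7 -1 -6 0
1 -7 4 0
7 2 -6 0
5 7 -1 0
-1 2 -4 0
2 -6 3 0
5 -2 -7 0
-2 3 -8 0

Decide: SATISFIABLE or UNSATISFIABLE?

SATISFIABLE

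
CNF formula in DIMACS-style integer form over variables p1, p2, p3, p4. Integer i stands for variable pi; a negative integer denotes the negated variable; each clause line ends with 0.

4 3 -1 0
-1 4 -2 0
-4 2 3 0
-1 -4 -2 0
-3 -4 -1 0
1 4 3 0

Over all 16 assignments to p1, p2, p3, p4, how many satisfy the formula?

The models are:
  p1=0 p2=0 p3=1 p4=0
  p1=0 p2=0 p3=1 p4=1
  p1=0 p2=1 p3=0 p4=1
  p1=0 p2=1 p3=1 p4=0
  p1=0 p2=1 p3=1 p4=1
  p1=1 p2=0 p3=1 p4=0
Count: 6.

6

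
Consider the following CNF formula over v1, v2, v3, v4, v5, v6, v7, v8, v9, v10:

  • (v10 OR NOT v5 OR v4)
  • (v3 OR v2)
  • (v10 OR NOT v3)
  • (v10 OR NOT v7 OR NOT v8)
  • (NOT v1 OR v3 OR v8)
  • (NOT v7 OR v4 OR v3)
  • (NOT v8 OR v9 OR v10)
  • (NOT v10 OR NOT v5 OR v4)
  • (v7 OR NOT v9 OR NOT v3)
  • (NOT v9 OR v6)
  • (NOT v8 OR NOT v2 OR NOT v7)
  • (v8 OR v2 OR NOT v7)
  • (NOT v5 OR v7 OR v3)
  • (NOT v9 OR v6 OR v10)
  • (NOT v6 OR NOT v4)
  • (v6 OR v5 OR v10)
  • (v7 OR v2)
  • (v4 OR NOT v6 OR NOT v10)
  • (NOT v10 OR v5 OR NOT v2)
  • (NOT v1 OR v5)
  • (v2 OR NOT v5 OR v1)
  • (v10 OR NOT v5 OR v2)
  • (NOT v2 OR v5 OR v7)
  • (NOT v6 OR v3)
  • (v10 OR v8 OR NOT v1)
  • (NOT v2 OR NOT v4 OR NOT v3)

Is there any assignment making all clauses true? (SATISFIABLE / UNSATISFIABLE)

SATISFIABLE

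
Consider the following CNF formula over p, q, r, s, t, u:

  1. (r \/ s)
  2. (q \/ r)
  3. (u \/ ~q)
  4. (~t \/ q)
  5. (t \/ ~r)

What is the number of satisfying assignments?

The models are:
  p=0 q=1 r=0 s=1 t=0 u=1
  p=0 q=1 r=0 s=1 t=1 u=1
  p=0 q=1 r=1 s=0 t=1 u=1
  p=0 q=1 r=1 s=1 t=1 u=1
  p=1 q=1 r=0 s=1 t=0 u=1
  p=1 q=1 r=0 s=1 t=1 u=1
  p=1 q=1 r=1 s=0 t=1 u=1
  p=1 q=1 r=1 s=1 t=1 u=1
Count: 8.

8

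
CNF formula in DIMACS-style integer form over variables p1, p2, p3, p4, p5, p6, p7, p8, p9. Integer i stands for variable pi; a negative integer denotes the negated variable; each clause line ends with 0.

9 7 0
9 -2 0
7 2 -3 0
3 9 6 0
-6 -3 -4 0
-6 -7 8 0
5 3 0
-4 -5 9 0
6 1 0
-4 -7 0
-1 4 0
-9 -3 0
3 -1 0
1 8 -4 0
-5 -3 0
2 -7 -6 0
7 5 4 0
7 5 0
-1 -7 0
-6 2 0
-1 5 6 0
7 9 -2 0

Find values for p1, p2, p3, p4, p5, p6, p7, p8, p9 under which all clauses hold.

p1=F  p2=T  p3=F  p4=F  p5=T  p6=T  p7=T  p8=T  p9=T

Check each clause:
  1. (p9 | p7) — p9 is true.
  2. (p9 | ~p2) — p9 is true.
  3. (~p3 | p2 | p7) — p2 is true.
  4. (p9 | p6 | p3) — p9 is true.
  5. (~p6 | ~p4 | ~p3) — ~p4 is true.
  6. (~p6 | ~p7 | p8) — p8 is true.
  7. (p3 | p5) — p5 is true.
  8. (~p4 | p9 | ~p5) — p9 is true.
  9. (p1 | p6) — p6 is true.
  10. (~p7 | ~p4) — ~p4 is true.
  11. (~p1 | p4) — ~p1 is true.
  12. (~p3 | ~p9) — ~p3 is true.
  13. (p3 | ~p1) — ~p1 is true.
  14. (~p4 | p1 | p8) — p8 is true.
  15. (~p5 | ~p3) — ~p3 is true.
  16. (p2 | ~p7 | ~p6) — p2 is true.
  17. (p7 | p4 | p5) — p5 is true.
  18. (p5 | p7) — p5 is true.
  19. (~p7 | ~p1) — ~p1 is true.
  20. (~p6 | p2) — p2 is true.
  21. (p6 | p5 | ~p1) — p5 is true.
  22. (~p2 | p7 | p9) — p9 is true.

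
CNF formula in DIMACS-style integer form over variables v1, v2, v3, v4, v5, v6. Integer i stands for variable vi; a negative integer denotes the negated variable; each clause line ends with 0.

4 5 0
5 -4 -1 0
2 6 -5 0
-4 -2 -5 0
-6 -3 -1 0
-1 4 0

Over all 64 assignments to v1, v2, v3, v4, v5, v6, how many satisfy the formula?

Case analysis on v4 and v5:
  v4=1, v5=1: remaining (v1,v2,v3,v6) ∈ {(0,0,0,1); (0,0,1,1); (1,0,0,1)} — 3.
  v4=1, v5=0: forces v1=0; v2, v3, v6 free → 2^3 = 8.
  v4=0, v5=1: v3 free; 3 ways for (v1,v2,v6) × 2^1 = 6.
  v4=0, v5=0: a clause becomes empty — 0.
Total: 3 + 8 + 6 + 0 = 17.

17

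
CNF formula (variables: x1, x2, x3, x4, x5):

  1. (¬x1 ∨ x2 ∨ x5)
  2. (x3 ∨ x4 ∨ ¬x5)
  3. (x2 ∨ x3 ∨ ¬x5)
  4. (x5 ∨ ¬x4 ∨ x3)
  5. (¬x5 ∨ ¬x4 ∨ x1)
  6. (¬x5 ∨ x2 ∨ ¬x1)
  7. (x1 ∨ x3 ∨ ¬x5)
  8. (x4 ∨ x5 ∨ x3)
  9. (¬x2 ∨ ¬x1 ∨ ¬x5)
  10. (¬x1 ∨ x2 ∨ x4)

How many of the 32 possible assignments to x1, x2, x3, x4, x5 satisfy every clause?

8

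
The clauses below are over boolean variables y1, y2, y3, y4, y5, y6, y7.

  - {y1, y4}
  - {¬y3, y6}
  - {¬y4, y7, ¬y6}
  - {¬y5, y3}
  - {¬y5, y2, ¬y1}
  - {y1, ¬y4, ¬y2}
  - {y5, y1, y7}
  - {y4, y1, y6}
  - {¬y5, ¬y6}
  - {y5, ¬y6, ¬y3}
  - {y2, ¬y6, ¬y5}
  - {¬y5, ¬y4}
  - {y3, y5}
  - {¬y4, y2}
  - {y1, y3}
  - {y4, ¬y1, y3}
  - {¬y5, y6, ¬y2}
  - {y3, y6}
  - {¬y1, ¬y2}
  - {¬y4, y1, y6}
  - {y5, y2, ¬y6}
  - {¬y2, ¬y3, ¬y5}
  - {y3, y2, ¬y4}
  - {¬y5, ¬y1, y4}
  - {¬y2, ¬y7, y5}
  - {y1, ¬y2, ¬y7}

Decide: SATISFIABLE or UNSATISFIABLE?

UNSATISFIABLE

y5 = True:
  propagation gives y3=True, y6=True; an empty clause results — contradiction.
y5 = False:
  propagation gives y3=True, y6=True; an empty clause results — contradiction.
Every branch closes, so no satisfying assignment exists.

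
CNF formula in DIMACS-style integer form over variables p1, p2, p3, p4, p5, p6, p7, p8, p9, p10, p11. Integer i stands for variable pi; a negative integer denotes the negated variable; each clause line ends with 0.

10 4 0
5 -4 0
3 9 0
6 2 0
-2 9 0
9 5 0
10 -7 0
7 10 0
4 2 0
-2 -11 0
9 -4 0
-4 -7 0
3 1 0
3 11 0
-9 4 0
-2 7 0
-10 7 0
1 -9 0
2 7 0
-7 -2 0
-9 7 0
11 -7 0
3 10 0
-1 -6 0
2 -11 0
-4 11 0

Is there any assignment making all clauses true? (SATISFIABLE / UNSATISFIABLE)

UNSATISFIABLE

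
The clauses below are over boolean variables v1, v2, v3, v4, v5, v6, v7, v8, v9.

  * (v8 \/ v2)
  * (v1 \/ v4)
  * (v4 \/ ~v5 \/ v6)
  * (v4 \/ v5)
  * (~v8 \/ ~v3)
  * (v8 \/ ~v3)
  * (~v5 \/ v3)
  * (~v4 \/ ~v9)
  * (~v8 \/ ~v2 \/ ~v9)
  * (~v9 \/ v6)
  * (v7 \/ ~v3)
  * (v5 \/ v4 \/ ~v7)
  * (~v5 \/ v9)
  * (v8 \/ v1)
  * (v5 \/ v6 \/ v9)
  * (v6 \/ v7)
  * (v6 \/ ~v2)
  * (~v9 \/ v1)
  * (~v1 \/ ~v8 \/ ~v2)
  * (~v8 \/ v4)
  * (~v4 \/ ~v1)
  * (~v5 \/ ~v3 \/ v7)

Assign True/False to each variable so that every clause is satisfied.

v6 occurs only positively in the remaining clauses — set v6 = True.
Try v1 = False.
  then v4 is forced to True.
  then v9 is forced to False.
  then v5 is forced to False.
  then v8 is forced to True.
  then v3 is forced to False.
v2, v7 are now unconstrained; take v2 = False, v7 = False.

v1 = F, v2 = F, v3 = F, v4 = T, v5 = F, v6 = T, v7 = F, v8 = T, v9 = F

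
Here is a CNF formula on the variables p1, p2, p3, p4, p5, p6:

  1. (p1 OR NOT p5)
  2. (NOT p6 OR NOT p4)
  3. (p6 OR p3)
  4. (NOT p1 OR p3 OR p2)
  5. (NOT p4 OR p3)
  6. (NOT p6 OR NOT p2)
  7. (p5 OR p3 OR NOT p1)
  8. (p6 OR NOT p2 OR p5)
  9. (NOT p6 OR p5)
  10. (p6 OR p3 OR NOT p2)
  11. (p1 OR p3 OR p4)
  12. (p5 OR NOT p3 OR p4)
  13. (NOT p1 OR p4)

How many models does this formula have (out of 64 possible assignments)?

4

Satisfying assignments:
  p1=0 p2=0 p3=1 p4=1 p5=0 p6=0
  p1=1 p2=0 p3=1 p4=1 p5=0 p6=0
  p1=1 p2=0 p3=1 p4=1 p5=1 p6=0
  p1=1 p2=1 p3=1 p4=1 p5=1 p6=0
Count: 4.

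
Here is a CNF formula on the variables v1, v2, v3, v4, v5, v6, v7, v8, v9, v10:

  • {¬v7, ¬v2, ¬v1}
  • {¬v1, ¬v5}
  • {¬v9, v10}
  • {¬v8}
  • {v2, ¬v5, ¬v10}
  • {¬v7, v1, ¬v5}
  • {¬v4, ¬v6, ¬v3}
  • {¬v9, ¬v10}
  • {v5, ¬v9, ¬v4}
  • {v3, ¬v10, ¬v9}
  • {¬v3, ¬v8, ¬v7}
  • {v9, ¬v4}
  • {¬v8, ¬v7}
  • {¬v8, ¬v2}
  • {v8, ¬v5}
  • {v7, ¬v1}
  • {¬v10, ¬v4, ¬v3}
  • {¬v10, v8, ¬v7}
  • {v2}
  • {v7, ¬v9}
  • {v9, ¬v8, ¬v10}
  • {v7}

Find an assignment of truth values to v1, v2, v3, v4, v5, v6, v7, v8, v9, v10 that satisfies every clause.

v1 = False, v2 = True, v3 = True, v4 = False, v5 = False, v6 = True, v7 = True, v8 = False, v9 = False, v10 = False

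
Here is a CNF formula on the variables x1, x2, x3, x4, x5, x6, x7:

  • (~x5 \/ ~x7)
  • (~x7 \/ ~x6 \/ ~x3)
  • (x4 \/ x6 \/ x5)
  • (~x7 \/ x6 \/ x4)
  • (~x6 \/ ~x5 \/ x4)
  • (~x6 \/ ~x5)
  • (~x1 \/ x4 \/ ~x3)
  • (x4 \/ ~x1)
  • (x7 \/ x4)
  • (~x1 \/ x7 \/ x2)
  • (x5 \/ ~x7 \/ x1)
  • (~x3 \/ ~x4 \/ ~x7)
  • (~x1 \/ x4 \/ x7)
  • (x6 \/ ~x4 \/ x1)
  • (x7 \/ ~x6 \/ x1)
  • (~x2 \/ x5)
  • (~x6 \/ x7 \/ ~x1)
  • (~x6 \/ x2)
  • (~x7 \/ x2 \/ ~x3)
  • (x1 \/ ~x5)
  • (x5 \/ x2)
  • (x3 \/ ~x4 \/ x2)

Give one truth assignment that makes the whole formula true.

x1 = True  x2 = True  x3 = False  x4 = True  x5 = True  x6 = False  x7 = False

Check each clause:
  1. (~x7 \/ ~x5) — ~x7 is true.
  2. (~x7 \/ ~x3 \/ ~x6) — ~x7 is true.
  3. (x6 \/ x4 \/ x5) — x4 is true.
  4. (~x7 \/ x6 \/ x4) — ~x7 is true.
  5. (x4 \/ ~x6 \/ ~x5) — ~x6 is true.
  6. (~x6 \/ ~x5) — ~x6 is true.
  7. (x4 \/ ~x3 \/ ~x1) — x4 is true.
  8. (~x1 \/ x4) — x4 is true.
  9. (x7 \/ x4) — x4 is true.
  10. (~x1 \/ x2 \/ x7) — x2 is true.
  11. (x5 \/ ~x7 \/ x1) — ~x7 is true.
  12. (~x3 \/ ~x7 \/ ~x4) — ~x7 is true.
  13. (x4 \/ x7 \/ ~x1) — x4 is true.
  14. (~x4 \/ x1 \/ x6) — x1 is true.
  15. (x1 \/ x7 \/ ~x6) — x1 is true.
  16. (~x2 \/ x5) — x5 is true.
  17. (x7 \/ ~x6 \/ ~x1) — ~x6 is true.
  18. (~x6 \/ x2) — ~x6 is true.
  19. (~x7 \/ x2 \/ ~x3) — ~x7 is true.
  20. (~x5 \/ x1) — x1 is true.
  21. (x5 \/ x2) — x2 is true.
  22. (~x4 \/ x2 \/ x3) — x2 is true.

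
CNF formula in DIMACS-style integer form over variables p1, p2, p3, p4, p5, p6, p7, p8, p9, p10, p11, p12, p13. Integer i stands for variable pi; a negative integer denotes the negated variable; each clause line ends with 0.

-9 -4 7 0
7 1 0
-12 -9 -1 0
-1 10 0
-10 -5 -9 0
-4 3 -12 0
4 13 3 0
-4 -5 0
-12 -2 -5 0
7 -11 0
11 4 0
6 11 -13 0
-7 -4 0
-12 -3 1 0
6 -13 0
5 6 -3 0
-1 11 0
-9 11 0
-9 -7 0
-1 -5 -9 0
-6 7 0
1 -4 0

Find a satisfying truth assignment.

Pure literal: p9 appears only negated; assign p9 = False.
p12 occurs only negated in the remaining clauses — set p12 = False.
Set p1 = False and propagate.
  then p7 is forced to True.
  then p4 is forced to False.
  then p11 is forced to True.
Try p3 = True.
Try p5 = False.
  then p6 is forced to True.
p2, p8, p10, p13 are now unconstrained; take p2 = True, p8 = True, p10 = False, p13 = False.
Every clause has at least one true literal under this assignment.

p1 = F  p2 = T  p3 = T  p4 = F  p5 = F  p6 = T  p7 = T  p8 = T  p9 = F  p10 = F  p11 = T  p12 = F  p13 = F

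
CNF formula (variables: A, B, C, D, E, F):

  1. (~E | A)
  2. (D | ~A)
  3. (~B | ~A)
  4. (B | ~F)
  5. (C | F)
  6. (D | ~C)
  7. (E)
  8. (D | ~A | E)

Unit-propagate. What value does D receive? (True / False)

(E) stands alone — E = True.
(A | ~E) with E = True leaves only A, so A = True.
(~A | D) with A = True leaves only D, so D = True.

True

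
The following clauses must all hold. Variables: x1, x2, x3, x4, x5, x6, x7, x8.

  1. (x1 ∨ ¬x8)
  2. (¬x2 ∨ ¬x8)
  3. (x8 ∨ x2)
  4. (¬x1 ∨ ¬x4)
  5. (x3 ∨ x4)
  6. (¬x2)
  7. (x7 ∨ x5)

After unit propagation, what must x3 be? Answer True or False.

(¬x2) stands alone — x2 = False.
In (x8 ∨ x2), x2 is now false; x8 must hold, so x8 = True.
(x1 ∨ ¬x8) with x8 = True leaves only x1, so x1 = True.
(¬x4 ∨ ¬x1) with x1 = True leaves only ¬x4, so x4 = False.
(x3 ∨ x4) with x4 = False leaves only x3, so x3 = True.

True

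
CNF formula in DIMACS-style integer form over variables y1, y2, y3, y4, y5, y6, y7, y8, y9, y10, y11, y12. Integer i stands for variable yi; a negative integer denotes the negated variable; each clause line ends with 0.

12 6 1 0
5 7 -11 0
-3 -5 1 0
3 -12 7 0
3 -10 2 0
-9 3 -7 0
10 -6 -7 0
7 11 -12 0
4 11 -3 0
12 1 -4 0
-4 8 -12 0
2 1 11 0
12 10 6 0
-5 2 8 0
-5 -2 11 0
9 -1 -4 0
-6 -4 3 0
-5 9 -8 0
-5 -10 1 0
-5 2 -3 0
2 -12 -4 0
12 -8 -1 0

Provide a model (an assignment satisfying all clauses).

Set y1 = True and propagate.
Branch on y2: take y2 = True.
The remaining clauses are satisfied by y3 = True, y4 = False, y5 = True, y6 = False, y7 = False, y8 = False, y9 = True, y10 = True, y11 = True, y12 = True.

y1=T, y2=T, y3=T, y4=F, y5=T, y6=F, y7=F, y8=F, y9=T, y10=T, y11=T, y12=T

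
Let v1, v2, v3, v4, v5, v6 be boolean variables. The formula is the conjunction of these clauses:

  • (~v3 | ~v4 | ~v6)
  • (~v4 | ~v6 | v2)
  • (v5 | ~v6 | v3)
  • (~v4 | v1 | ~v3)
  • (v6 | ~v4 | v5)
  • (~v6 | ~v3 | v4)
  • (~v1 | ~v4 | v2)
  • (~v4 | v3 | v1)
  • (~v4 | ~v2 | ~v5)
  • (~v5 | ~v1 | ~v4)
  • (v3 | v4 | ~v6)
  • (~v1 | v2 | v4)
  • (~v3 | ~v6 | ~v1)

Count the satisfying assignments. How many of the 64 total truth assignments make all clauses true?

Case analysis on v4 and v3:
  v4=1, v3=1: a clause becomes empty — 0.
  v4=1, v3=0: a clause becomes empty — 0.
  v4=0, v3=1: v5 free; 3 ways for (v1,v2,v6) × 2^1 = 6.
  v4=0, v3=0: v5 free; 3 ways for (v1,v2,v6) × 2^1 = 6.
Total: 0 + 0 + 6 + 6 = 12.

12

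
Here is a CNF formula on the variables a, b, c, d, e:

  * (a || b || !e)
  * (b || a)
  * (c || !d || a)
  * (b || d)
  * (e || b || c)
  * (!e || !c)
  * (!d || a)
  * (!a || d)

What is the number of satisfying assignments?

8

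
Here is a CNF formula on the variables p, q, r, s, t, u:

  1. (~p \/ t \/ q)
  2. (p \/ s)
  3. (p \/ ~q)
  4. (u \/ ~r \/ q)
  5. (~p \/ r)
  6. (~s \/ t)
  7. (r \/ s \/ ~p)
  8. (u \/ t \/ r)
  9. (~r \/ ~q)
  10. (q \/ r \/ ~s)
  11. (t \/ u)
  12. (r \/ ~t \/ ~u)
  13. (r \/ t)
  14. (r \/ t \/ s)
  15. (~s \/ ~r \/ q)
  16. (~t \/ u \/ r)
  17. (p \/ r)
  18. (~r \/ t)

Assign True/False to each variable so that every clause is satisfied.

Set p = True and propagate.
  then r is forced to True.
  then q is forced to False.
  then t is forced to True.
  then u is forced to True.
  then s is forced to False.

p=1, q=0, r=1, s=0, t=1, u=1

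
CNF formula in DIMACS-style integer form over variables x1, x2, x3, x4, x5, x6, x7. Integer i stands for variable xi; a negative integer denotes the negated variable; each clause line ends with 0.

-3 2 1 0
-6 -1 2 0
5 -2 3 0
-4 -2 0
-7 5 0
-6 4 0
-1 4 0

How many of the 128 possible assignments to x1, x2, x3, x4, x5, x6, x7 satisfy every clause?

20

Case analysis on x2 and x1:
  x2=1, x1=1: a clause becomes empty — 0.
  x2=1, x1=0: 5 of the 32 assignments to (x3,x4,x5,x6,x7) work.
  x2=0, x1=1: x3 free; 3 ways for (x4,x5,x6,x7) × 2^1 = 6.
  x2=0, x1=0: 9 of the 32 assignments to (x3,x4,x5,x6,x7) work.
Total: 0 + 5 + 6 + 9 = 20.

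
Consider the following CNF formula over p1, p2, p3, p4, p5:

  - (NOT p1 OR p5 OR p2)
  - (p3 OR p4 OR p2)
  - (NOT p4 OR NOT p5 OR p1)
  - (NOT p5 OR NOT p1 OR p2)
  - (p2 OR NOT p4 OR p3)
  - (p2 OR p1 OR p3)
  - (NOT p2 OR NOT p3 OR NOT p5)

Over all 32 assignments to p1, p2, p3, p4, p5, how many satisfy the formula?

14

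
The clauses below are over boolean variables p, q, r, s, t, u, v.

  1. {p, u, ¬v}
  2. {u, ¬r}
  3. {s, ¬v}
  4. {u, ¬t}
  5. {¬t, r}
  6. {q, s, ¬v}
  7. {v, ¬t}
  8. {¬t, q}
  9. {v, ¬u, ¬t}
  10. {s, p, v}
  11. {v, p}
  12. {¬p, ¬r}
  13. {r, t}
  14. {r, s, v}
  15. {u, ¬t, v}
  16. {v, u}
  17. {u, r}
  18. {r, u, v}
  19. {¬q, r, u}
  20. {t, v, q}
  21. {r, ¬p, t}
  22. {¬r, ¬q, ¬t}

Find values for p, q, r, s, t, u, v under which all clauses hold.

p = F, q = T, r = T, s = T, t = F, u = T, v = T

Check each clause:
  1. {¬v, p, u} — u is true.
  2. {u, ¬r} — u is true.
  3. {s, ¬v} — s is true.
  4. {u, ¬t} — ¬t is true.
  5. {r, ¬t} — r is true.
  6. {q, ¬v, s} — q is true.
  7. {v, ¬t} — ¬t is true.
  8. {¬t, q} — q is true.
  9. {¬t, v, ¬u} — ¬t is true.
  10. {v, p, s} — s is true.
  11. {v, p} — v is true.
  12. {¬p, ¬r} — ¬p is true.
  13. {t, r} — r is true.
  14. {r, v, s} — r is true.
  15. {v, ¬t, u} — ¬t is true.
  16. {v, u} — u is true.
  17. {r, u} — r is true.
  18. {v, u, r} — r is true.
  19. {r, ¬q, u} — r is true.
  20. {t, q, v} — q is true.
  21. {r, ¬p, t} — r is true.
  22. {¬q, ¬r, ¬t} — ¬t is true.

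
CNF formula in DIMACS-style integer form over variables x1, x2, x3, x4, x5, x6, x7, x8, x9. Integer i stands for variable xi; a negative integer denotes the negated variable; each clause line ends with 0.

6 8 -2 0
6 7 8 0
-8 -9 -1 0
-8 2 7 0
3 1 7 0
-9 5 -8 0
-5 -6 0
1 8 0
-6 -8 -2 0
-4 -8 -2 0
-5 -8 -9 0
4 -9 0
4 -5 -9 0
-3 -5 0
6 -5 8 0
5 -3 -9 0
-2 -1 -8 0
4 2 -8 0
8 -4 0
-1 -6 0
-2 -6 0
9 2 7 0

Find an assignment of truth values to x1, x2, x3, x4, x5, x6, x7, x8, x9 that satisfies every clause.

x1 = 1  x2 = 0  x3 = 0  x4 = 0  x5 = 0  x6 = 0  x7 = 1  x8 = 0  x9 = 0

Check each clause:
  1. {x8, ¬x2, x6} — ¬x2 is true.
  2. {x8, x7, x6} — x7 is true.
  3. {¬x8, ¬x1, ¬x9} — ¬x8 is true.
  4. {x2, ¬x8, x7} — ¬x8 is true.
  5. {x1, x3, x7} — x1 is true.
  6. {¬x8, ¬x9, x5} — ¬x8 is true.
  7. {¬x5, ¬x6} — ¬x6 is true.
  8. {x8, x1} — x1 is true.
  9. {¬x8, ¬x6, ¬x2} — ¬x8 is true.
  10. {¬x4, ¬x8, ¬x2} — ¬x8 is true.
  11. {¬x5, ¬x9, ¬x8} — ¬x8 is true.
  12. {¬x9, x4} — ¬x9 is true.
  13. {¬x5, ¬x9, x4} — ¬x5 is true.
  14. {¬x3, ¬x5} — ¬x5 is true.
  15. {x8, x6, ¬x5} — ¬x5 is true.
  16. {x5, ¬x3, ¬x9} — ¬x3 is true.
  17. {¬x8, ¬x2, ¬x1} — ¬x8 is true.
  18. {x2, ¬x8, x4} — ¬x8 is true.
  19. {x8, ¬x4} — ¬x4 is true.
  20. {¬x6, ¬x1} — ¬x6 is true.
  21. {¬x6, ¬x2} — ¬x6 is true.
  22. {x7, x2, x9} — x7 is true.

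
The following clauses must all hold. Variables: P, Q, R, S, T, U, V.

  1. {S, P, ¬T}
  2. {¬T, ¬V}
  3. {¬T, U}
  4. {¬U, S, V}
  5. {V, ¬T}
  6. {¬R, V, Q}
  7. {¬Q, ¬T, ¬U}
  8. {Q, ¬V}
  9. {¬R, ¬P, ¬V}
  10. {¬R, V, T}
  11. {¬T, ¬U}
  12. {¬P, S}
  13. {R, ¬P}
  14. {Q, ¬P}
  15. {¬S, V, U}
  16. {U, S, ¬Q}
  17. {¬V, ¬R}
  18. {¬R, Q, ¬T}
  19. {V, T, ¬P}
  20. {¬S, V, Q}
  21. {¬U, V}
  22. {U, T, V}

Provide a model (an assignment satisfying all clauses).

P=F, Q=T, R=F, S=T, T=F, U=F, V=T

Set P = False and propagate.
Try Q = True.
Try R = False.
For the remaining variables, S = True, T = False, U = False, V = True works.
Check each clause:
  1. {P, S, ¬T} — ¬T is true.
  2. {¬T, ¬V} — ¬T is true.
  3. {¬T, U} — ¬T is true.
  4. {V, ¬U, S} — ¬U is true.
  5. {V, ¬T} — ¬T is true.
  6. {V, Q, ¬R} — Q is true.
  7. {¬T, ¬Q, ¬U} — ¬U is true.
  8. {Q, ¬V} — Q is true.
  9. {¬R, ¬P, ¬V} — ¬R is true.
  10. {T, V, ¬R} — ¬R is true.
  11. {¬T, ¬U} — ¬U is true.
  12. {¬P, S} — S is true.
  13. {¬P, R} — ¬P is true.
  14. {Q, ¬P} — Q is true.
  15. {U, ¬S, V} — V is true.
  16. {U, ¬Q, S} — S is true.
  17. {¬V, ¬R} — ¬R is true.
  18. {Q, ¬R, ¬T} — Q is true.
  19. {T, ¬P, V} — ¬P is true.
  20. {V, Q, ¬S} — Q is true.
  21. {V, ¬U} — ¬U is true.
  22. {U, V, T} — V is true.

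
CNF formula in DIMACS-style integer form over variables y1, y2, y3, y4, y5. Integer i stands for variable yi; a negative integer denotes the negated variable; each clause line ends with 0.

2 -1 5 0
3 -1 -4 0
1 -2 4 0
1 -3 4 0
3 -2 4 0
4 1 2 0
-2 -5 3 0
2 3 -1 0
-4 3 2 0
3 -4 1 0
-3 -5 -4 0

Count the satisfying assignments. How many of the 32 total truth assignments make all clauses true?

6

The models are:
  y1=0 y2=0 y3=1 y4=1 y5=0
  y1=0 y2=1 y3=1 y4=1 y5=0
  y1=1 y2=0 y3=1 y4=0 y5=1
  y1=1 y2=1 y3=1 y4=0 y5=0
  y1=1 y2=1 y3=1 y4=0 y5=1
  y1=1 y2=1 y3=1 y4=1 y5=0
Count: 6.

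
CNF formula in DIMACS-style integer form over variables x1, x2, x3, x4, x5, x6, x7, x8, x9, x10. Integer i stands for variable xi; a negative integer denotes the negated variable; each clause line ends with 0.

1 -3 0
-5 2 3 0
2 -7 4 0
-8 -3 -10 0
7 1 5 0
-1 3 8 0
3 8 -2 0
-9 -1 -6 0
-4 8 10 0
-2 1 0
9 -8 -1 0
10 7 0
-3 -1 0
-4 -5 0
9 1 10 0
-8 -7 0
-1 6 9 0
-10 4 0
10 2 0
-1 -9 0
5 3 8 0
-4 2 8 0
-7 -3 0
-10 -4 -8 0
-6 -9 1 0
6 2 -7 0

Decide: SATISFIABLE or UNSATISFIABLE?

x1 = True:
  propagation gives x3=False, x8=True, x9=True; an empty clause results — contradiction.
x1 = False:
  propagation gives x3=False, x2=False, x5=False, x7=True; an empty clause results — contradiction.
Every branch closes, so no satisfying assignment exists.

UNSATISFIABLE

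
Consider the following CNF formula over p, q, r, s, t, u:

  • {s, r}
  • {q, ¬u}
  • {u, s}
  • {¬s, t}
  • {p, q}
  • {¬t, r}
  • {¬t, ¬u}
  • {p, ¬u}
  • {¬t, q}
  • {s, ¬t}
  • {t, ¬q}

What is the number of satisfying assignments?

2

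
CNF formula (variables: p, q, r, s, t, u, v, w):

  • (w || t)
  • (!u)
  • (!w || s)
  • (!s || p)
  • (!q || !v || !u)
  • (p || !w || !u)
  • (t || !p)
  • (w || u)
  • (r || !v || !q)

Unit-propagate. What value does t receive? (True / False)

(!u) is a unit clause: u = False.
From (u || w) and u = False: w = True.
In (s || !w), !w is now false; s must hold, so s = True.
(!s || p): since s = True, the clause reduces to (p). p = True.
In (t || !p), !p is now false; t must hold, so t = True.

True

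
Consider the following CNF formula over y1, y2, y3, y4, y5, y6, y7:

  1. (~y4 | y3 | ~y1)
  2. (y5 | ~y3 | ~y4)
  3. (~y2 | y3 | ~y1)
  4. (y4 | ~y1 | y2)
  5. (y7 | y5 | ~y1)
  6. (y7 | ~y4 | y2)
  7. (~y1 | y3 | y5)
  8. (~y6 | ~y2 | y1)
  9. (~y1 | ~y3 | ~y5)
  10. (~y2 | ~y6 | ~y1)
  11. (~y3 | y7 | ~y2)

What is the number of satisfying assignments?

Case analysis on y1 and y2:
  y1=T, y2=T: remaining (y3,y4,y5,y6,y7) ∈ {(T,F,F,F,T)} — 1.
  y1=T, y2=F: a clause becomes empty — 0.
  y1=F, y2=T: 11 of the 32 assignments to (y3,y4,y5,y6,y7) work.
  y1=F, y2=F: y6 free; 11 ways for (y3,y4,y5,y7) × 2^1 = 22.
Total: 1 + 0 + 11 + 22 = 34.

34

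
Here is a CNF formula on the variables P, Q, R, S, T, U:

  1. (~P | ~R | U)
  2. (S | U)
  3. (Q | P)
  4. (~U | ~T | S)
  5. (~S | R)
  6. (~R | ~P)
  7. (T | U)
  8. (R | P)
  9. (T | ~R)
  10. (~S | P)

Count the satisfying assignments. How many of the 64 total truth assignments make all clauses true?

2

Satisfying assignments:
  P=T Q=F R=F S=F T=F U=T
  P=T Q=T R=F S=F T=F U=T
Count: 2.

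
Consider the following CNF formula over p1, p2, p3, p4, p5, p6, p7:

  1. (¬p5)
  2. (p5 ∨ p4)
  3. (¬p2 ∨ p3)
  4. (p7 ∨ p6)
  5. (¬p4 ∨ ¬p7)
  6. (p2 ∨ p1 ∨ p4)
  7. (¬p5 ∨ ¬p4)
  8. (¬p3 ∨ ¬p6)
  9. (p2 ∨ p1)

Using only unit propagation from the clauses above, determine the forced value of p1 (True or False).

True

(¬p5) is a unit clause: p5 = False.
From (p4 ∨ p5) and p5 = False: p4 = True.
In (¬p7 ∨ ¬p4), ¬p4 is now false; ¬p7 must hold, so p7 = False.
(p7 ∨ p6) with p7 = False leaves only p6, so p6 = True.
(¬p3 ∨ ¬p6): since p6 = True, the clause reduces to (¬p3). p3 = False.
(¬p2 ∨ p3): since p3 = False, the clause reduces to (¬p2). p2 = False.
(p2 ∨ p1) with p2 = False leaves only p1, so p1 = True.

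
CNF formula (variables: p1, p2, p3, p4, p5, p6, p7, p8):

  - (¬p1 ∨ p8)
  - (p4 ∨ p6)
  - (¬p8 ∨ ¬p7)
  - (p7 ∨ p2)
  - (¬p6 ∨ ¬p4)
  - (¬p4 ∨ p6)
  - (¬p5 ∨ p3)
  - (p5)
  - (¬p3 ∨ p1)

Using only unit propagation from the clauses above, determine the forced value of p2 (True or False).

True

Unit clause (p5) sets p5 = True.
In (p3 ∨ ¬p5), ¬p5 is now false; p3 must hold, so p3 = True.
In (p1 ∨ ¬p3), ¬p3 is now false; p1 must hold, so p1 = True.
From (p8 ∨ ¬p1) and p1 = True: p8 = True.
(¬p8 ∨ ¬p7) with p8 = True leaves only ¬p7, so p7 = False.
From (p7 ∨ p2) and p7 = False: p2 = True.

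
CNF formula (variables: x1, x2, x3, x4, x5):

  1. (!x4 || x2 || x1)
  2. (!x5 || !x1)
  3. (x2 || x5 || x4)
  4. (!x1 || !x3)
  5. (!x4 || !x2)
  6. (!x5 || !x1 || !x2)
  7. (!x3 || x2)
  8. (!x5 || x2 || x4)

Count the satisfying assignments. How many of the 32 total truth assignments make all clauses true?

Satisfying assignments:
  x1=F x2=T x3=F x4=F x5=F
  x1=F x2=T x3=F x4=F x5=T
  x1=F x2=T x3=T x4=F x5=F
  x1=F x2=T x3=T x4=F x5=T
  x1=T x2=F x3=F x4=T x5=F
  x1=T x2=T x3=F x4=F x5=F
That's 6 in total.

6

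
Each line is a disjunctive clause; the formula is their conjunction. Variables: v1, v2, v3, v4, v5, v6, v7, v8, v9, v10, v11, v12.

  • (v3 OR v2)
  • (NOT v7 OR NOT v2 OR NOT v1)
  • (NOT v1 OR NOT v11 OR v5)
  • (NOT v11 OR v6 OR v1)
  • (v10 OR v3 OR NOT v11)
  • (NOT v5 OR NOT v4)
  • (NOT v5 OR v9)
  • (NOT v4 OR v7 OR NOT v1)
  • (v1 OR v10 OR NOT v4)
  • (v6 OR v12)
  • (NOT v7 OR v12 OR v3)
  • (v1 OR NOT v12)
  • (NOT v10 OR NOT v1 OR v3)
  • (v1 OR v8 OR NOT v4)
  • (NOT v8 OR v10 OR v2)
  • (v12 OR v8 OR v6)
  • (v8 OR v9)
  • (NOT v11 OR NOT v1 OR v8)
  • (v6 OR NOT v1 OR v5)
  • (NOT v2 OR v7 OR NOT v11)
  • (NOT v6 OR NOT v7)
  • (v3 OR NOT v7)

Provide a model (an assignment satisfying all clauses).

v1=True, v2=True, v3=True, v4=False, v5=True, v6=True, v7=False, v8=False, v9=True, v10=False, v11=False, v12=True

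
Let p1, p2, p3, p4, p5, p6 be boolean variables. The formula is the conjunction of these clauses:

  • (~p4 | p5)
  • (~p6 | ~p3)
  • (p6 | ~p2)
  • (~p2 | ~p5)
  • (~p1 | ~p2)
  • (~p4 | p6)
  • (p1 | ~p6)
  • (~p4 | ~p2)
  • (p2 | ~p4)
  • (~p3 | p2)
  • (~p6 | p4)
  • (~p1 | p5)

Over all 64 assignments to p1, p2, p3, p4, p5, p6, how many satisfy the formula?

3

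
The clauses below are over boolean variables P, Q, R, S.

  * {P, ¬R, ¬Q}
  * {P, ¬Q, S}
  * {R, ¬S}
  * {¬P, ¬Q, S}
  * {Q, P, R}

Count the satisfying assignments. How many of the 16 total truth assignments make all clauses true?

6

The models are:
  P=0 Q=0 R=1 S=0
  P=0 Q=0 R=1 S=1
  P=1 Q=0 R=0 S=0
  P=1 Q=0 R=1 S=0
  P=1 Q=0 R=1 S=1
  P=1 Q=1 R=1 S=1
Count: 6.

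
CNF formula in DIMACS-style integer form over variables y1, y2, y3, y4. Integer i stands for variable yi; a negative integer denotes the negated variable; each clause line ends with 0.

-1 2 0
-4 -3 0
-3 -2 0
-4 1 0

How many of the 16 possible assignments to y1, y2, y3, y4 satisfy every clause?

5

Satisfying assignments:
  y1=0 y2=0 y3=0 y4=0
  y1=0 y2=0 y3=1 y4=0
  y1=0 y2=1 y3=0 y4=0
  y1=1 y2=1 y3=0 y4=0
  y1=1 y2=1 y3=0 y4=1
Count: 5.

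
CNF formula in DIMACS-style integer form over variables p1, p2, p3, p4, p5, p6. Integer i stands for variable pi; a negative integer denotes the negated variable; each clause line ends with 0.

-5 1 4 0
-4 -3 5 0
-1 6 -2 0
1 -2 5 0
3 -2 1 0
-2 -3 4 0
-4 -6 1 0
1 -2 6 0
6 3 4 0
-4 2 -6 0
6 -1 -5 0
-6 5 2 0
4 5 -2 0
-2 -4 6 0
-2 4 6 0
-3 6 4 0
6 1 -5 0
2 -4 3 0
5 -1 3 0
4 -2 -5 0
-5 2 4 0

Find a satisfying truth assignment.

Branch on p1: take p1 = True.
Try p2 = True.
  then p6 is forced to True.
The remaining clauses are satisfied by p3 = True, p4 = True, p5 = True.
Every clause has at least one true literal under this assignment.

p1 = True, p2 = True, p3 = True, p4 = True, p5 = True, p6 = True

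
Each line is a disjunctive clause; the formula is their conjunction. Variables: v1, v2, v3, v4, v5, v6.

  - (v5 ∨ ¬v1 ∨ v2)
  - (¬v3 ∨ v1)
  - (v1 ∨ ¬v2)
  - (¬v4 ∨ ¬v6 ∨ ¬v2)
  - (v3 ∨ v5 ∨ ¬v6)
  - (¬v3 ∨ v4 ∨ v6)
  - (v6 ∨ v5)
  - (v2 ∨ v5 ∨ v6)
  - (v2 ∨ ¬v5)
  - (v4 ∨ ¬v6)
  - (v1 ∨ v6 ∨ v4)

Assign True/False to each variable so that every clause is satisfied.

v1 = True, v2 = True, v3 = False, v4 = False, v5 = True, v6 = False

Try v1 = True.
Try v2 = True.
For the remaining variables, v3 = False, v4 = False, v5 = True, v6 = False works.
Every clause has at least one true literal under this assignment.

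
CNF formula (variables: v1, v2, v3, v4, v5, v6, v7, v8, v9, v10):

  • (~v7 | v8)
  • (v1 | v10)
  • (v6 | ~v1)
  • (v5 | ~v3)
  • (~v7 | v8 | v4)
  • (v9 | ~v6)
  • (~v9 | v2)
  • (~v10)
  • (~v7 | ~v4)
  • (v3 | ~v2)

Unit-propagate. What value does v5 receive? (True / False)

True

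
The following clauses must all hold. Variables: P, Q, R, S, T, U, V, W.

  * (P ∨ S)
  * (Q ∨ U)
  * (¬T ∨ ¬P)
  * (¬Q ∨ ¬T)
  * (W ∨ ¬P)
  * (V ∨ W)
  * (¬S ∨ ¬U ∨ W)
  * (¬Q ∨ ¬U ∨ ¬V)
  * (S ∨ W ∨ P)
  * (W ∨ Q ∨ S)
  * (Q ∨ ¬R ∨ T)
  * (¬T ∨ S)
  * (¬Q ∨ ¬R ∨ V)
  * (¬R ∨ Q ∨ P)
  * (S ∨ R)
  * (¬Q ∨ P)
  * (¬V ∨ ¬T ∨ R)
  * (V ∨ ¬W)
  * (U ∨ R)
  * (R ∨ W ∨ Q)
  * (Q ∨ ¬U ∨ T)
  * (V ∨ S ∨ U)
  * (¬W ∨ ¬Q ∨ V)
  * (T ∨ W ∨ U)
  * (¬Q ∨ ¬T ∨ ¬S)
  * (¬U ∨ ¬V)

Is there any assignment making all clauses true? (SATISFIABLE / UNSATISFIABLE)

Try P = True.
  then T is forced to False.
  then W is forced to True.
  then V is forced to True.
  then U is forced to False.
  then Q is forced to True.
  then R is forced to True.
S is now unconstrained; take S = False.
So P=T, Q=T, R=T, S=F, T=F, U=F, V=T, W=T is a satisfying assignment.

SATISFIABLE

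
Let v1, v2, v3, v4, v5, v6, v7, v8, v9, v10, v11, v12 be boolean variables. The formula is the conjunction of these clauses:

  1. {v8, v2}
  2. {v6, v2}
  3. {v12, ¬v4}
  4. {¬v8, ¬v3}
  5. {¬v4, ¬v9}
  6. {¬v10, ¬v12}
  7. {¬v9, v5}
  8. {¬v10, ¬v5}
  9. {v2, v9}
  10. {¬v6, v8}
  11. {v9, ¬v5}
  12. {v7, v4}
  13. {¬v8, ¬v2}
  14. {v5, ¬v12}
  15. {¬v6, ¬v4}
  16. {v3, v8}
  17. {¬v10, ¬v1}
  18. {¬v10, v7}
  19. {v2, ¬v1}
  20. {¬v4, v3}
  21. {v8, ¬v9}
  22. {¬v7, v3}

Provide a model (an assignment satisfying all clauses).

v1 = True  v2 = True  v3 = True  v4 = False  v5 = False  v6 = False  v7 = True  v8 = False  v9 = False  v10 = False  v11 = True  v12 = False

Check each clause:
  1. {v2, v8} — v2 is true.
  2. {v2, v6} — v2 is true.
  3. {v12, ¬v4} — ¬v4 is true.
  4. {¬v8, ¬v3} — ¬v8 is true.
  5. {¬v9, ¬v4} — ¬v4 is true.
  6. {¬v12, ¬v10} — ¬v12 is true.
  7. {¬v9, v5} — ¬v9 is true.
  8. {¬v10, ¬v5} — ¬v5 is true.
  9. {v2, v9} — v2 is true.
  10. {¬v6, v8} — ¬v6 is true.
  11. {¬v5, v9} — ¬v5 is true.
  12. {v4, v7} — v7 is true.
  13. {¬v2, ¬v8} — ¬v8 is true.
  14. {¬v12, v5} — ¬v12 is true.
  15. {¬v6, ¬v4} — ¬v6 is true.
  16. {v8, v3} — v3 is true.
  17. {¬v10, ¬v1} — ¬v10 is true.
  18. {v7, ¬v10} — ¬v10 is true.
  19. {¬v1, v2} — v2 is true.
  20. {¬v4, v3} — v3 is true.
  21. {v8, ¬v9} — ¬v9 is true.
  22. {¬v7, v3} — v3 is true.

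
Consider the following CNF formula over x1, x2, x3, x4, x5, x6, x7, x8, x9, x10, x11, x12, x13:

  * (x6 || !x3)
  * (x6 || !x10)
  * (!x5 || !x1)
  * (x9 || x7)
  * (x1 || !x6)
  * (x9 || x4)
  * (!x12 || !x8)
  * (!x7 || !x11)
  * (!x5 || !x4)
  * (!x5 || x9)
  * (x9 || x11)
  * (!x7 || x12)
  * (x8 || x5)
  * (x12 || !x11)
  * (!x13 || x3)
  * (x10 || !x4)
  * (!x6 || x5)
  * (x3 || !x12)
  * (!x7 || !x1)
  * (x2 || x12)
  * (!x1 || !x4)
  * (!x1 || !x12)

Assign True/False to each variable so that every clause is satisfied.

x1=0, x2=1, x3=0, x4=0, x5=0, x6=0, x7=0, x8=1, x9=1, x10=0, x11=0, x12=0, x13=0

Check each clause:
  1. (!x3 || x6) — !x3 is true.
  2. (!x10 || x6) — !x10 is true.
  3. (!x1 || !x5) — !x5 is true.
  4. (x7 || x9) — x9 is true.
  5. (!x6 || x1) — !x6 is true.
  6. (x9 || x4) — x9 is true.
  7. (!x12 || !x8) — !x12 is true.
  8. (!x11 || !x7) — !x7 is true.
  9. (!x5 || !x4) — !x5 is true.
  10. (!x5 || x9) — x9 is true.
  11. (x9 || x11) — x9 is true.
  12. (x12 || !x7) — !x7 is true.
  13. (x5 || x8) — x8 is true.
  14. (!x11 || x12) — !x11 is true.
  15. (!x13 || x3) — !x13 is true.
  16. (x10 || !x4) — !x4 is true.
  17. (!x6 || x5) — !x6 is true.
  18. (x3 || !x12) — !x12 is true.
  19. (!x7 || !x1) — !x7 is true.
  20. (x12 || x2) — x2 is true.
  21. (!x4 || !x1) — !x4 is true.
  22. (!x1 || !x12) — !x12 is true.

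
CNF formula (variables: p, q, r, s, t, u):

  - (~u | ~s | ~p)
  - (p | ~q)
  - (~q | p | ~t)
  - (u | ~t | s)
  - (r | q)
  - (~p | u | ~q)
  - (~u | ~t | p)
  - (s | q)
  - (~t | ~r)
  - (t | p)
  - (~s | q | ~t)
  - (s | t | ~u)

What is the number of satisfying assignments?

2

The models are:
  p=1 q=0 r=1 s=1 t=0 u=0
  p=1 q=1 r=0 s=0 t=1 u=1
Count: 2.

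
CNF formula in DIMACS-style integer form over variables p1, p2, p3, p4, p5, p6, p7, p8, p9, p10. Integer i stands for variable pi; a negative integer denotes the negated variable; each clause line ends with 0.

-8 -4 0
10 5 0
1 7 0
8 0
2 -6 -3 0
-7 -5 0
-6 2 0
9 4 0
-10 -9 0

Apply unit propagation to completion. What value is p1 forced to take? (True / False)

True

Unit clause (p8) sets p8 = True.
From (~p8 \/ ~p4) and p8 = True: p4 = False.
In (p4 \/ p9), p4 is now false; p9 must hold, so p9 = True.
From (~p10 \/ ~p9) and p9 = True: p10 = False.
(p10 \/ p5): since p10 = False, the clause reduces to (p5). p5 = True.
From (~p5 \/ ~p7) and p5 = True: p7 = False.
(p1 \/ p7) with p7 = False leaves only p1, so p1 = True.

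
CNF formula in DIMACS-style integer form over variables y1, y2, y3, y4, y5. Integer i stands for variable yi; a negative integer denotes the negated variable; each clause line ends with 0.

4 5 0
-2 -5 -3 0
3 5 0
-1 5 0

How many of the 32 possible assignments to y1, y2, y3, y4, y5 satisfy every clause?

Split on y5, then y3.
  y5=1, y3=1: remaining (y1,y2,y4) ∈ {(0,0,0); (0,0,1); (1,0,0); (1,0,1)} — 4.
  y5=1, y3=0: y1, y2, y4 free → 2^3 = 8.
  y5=0, y3=1: remaining (y1,y2,y4) ∈ {(0,0,1); (0,1,1)} — 2.
  y5=0, y3=0: a clause becomes empty — 0.
Total: 4 + 8 + 2 + 0 = 14.

14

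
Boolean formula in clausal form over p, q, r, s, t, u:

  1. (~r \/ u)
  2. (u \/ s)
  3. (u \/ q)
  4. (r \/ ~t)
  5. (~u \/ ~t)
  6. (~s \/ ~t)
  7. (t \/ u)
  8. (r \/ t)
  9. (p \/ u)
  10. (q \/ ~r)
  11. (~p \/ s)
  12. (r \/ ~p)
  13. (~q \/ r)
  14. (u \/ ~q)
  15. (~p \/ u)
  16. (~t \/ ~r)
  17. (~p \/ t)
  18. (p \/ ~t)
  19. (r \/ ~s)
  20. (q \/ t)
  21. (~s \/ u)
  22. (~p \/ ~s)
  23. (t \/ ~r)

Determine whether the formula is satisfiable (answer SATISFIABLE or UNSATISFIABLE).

UNSATISFIABLE

t = True:
  propagation gives r=True; an empty clause results — contradiction.
t = False:
  propagation gives u=True, r=True; an empty clause results — contradiction.
Every branch closes, so no satisfying assignment exists.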